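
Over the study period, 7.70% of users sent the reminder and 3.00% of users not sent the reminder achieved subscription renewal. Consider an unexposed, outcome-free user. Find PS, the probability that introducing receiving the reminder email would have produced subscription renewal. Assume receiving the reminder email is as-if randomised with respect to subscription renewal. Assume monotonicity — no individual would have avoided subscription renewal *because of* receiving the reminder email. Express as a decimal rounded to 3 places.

p₁ = 0.077, p₀ = 0.03.
Under exogeneity and monotonicity, PS = (p₁ − p₀) / (1 − p₀).
PS = (0.077 − 0.03) / (1 − 0.03) = 0.047 / 0.97 ≈ 0.0485

PS ≈ 0.048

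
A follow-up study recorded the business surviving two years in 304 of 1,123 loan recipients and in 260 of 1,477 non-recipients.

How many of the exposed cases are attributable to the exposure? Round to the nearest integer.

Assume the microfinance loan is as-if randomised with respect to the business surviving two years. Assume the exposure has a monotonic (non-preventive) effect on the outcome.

about 106 cases

p₁ = P(outcome | exposed) = 304/1123 = 0.2707
p₀ = P(outcome | unexposed) = 260/1477 = 0.17603
PN = (p₁ − p₀)/p₁ = (0.2707 − 0.17603) / 0.2707 ≈ 0.34972.
Attributable cases ≈ PN × (exposed cases) = 0.34972 × 304 ≈ 106.32.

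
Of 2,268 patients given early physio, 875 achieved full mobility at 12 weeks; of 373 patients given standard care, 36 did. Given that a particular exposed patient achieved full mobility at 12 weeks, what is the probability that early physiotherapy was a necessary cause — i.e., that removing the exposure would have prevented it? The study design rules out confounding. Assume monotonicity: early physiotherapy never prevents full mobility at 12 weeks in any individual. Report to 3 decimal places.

p₁ = P(outcome | exposed) = 875/2268 = 0.3858
p₀ = P(outcome | unexposed) = 36/373 = 0.096515
Under exogeneity and monotonicity, PN = (p₁ − p₀) / p₁.
PN = (0.3858 − 0.096515) / 0.3858 = 0.28929 / 0.3858 ≈ 0.7498

PN ≈ 0.750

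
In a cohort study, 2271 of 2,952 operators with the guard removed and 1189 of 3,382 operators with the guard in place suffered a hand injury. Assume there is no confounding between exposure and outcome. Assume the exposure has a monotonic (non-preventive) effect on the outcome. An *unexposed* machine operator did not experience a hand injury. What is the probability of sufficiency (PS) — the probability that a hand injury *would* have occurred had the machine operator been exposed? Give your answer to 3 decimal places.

p₁ = P(outcome | exposed) = 2271/2952 = 0.76931
p₀ = P(outcome | unexposed) = 1189/3382 = 0.35157
Under exogeneity and monotonicity, PS = (p₁ − p₀) / (1 − p₀).
PS = (0.76931 − 0.35157) / (1 − 0.35157) = 0.41774 / 0.64843 ≈ 0.6442

PS ≈ 0.644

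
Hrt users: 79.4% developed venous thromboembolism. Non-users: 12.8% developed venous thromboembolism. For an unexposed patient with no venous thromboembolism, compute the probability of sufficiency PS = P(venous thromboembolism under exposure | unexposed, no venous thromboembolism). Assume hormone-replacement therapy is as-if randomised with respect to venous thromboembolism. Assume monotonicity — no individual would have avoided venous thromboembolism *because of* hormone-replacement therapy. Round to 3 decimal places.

PS ≈ 0.764

p₁ = 0.794, p₀ = 0.128.
Under exogeneity and monotonicity, PS = (p₁ − p₀) / (1 − p₀).
PS = (0.794 − 0.128) / (1 − 0.128) = 0.666 / 0.872 ≈ 0.7638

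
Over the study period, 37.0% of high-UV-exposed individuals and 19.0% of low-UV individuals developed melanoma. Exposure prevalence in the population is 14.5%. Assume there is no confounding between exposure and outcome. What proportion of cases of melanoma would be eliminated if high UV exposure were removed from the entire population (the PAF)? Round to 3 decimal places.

PAF ≈ 0.121

p₁ = 0.37, p₀ = 0.19.
Overall risk P(Y=1) = π·p₁ + (1−π)·p₀ = 0.145×0.37 + 0.855×0.19 = 0.2161.
Under exogeneity, PAF = [P(Y=1) − p₀] / P(Y=1).
PAF = (0.2161 − 0.19) / 0.2161 ≈ 0.1208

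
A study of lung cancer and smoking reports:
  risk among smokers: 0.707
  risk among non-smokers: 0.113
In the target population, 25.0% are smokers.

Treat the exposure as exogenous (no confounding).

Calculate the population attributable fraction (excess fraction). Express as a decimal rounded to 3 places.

PAF ≈ 0.568

Let p₁ = 0.707, p₀ = 0.113.
Overall risk P(Y=1) = π·p₁ + (1−π)·p₀ = 0.25×0.707 + 0.75×0.113 = 0.2615.
Under exogeneity, PAF = [P(Y=1) − p₀] / P(Y=1).
PAF = (0.2615 − 0.113) / 0.2615 ≈ 0.5679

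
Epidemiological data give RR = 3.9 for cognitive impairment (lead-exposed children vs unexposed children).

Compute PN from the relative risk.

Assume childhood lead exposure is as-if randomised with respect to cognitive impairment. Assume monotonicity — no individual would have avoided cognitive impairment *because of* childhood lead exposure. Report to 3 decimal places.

PN ≈ 0.744

Under exogeneity and monotonicity, PN = (RR − 1) / RR = 1 − 1/RR.
PN = (3.9 − 1) / 3.9 = 2.9 / 3.9 ≈ 0.7436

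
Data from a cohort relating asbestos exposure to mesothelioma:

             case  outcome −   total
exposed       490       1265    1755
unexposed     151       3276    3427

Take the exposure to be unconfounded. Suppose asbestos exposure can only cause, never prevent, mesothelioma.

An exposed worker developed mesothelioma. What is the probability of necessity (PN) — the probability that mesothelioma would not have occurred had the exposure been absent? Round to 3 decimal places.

p₁ = P(outcome | exposed) = 490/1755 = 0.2792
p₀ = P(outcome | unexposed) = 151/3427 = 0.044062
Under exogeneity and monotonicity, PN = (p₁ − p₀) / p₁.
PN = (0.2792 − 0.044062) / 0.2792 = 0.23514 / 0.2792 ≈ 0.8422

PN ≈ 0.842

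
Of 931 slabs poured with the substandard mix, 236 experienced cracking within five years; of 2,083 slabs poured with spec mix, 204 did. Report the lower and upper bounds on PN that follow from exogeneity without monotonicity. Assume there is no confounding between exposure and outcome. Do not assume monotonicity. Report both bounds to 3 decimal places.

p₁ = P(outcome | exposed) = 236/931 = 0.25349
p₀ = P(outcome | unexposed) = 204/2083 = 0.097936
Under exogeneity alone the bounds on PN are max{0,(p₁−p₀)/p₁} ≤ PN ≤ min{1,(1−p₀)/p₁}.
  lower = (p₁ − p₀)/p₁ = 0.15556 / 0.25349 ≈ 0.6137
  upper = min{1, (1 − p₀)/p₁} = 0.90206 / 0.25349 ≈ 3.5586 → capped at 1

0.614 ≤ PN ≤ 1.000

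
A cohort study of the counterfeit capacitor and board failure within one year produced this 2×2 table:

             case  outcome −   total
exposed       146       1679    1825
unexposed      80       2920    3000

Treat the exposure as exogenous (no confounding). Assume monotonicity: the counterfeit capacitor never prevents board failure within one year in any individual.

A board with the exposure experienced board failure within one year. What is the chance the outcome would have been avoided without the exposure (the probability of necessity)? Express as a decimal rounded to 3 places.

PN ≈ 0.667

p₁ = P(outcome | exposed) = 146/1825 = 0.08
p₀ = P(outcome | unexposed) = 80/3000 = 0.026667
Under exogeneity and monotonicity, PN = (p₁ − p₀)/p₁.
PN = (0.08 − 0.026667) / 0.08 ≈ 0.6667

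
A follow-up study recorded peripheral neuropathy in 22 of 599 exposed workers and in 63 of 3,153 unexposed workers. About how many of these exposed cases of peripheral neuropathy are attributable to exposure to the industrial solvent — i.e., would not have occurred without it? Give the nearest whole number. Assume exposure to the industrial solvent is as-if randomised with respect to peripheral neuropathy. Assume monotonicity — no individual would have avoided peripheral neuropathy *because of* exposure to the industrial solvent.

p₁ = P(outcome | exposed) = 22/599 = 0.036728
p₀ = P(outcome | unexposed) = 63/3153 = 0.019981
PN = (p₁ − p₀)/p₁ = (0.036728 − 0.019981) / 0.036728 ≈ 0.45597.
Attributable cases ≈ PN × (exposed cases) = 0.45597 × 22 ≈ 10.03.

about 10 cases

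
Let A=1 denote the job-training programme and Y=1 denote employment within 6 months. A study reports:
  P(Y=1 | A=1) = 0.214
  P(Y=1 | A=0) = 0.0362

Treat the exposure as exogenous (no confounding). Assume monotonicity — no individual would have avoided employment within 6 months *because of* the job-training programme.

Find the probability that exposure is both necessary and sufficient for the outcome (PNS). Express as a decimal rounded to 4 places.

Let p₁ = 0.214, p₀ = 0.0362.
Under exogeneity and monotonicity, PNS = p₁ − p₀.
PNS = 0.214 − 0.0362 = 0.1778

PNS ≈ 0.1778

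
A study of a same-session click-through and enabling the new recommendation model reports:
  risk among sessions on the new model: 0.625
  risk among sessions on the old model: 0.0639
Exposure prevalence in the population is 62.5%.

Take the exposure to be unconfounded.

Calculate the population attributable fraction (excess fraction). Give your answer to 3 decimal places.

PAF ≈ 0.846

Let p₁ = 0.625, p₀ = 0.0639.
Overall risk P(Y=1) = π·p₁ + (1−π)·p₀ = 0.625×0.625 + 0.375×0.0639 = 0.41459.
Under exogeneity, PAF = [P(Y=1) − p₀] / P(Y=1).
PAF = (0.41459 − 0.0639) / 0.41459 ≈ 0.8459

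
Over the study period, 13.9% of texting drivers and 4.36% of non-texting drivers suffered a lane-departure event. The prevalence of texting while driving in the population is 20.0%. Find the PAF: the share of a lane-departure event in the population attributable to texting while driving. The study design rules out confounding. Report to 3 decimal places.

PAF ≈ 0.304

p₁ = 0.139, p₀ = 0.0436.
Overall risk P(Y=1) = π·p₁ + (1−π)·p₀ = 0.2×0.139 + 0.8×0.0436 = 0.06268.
Under exogeneity, PAF = [P(Y=1) − p₀] / P(Y=1).
PAF = (0.06268 − 0.0436) / 0.06268 ≈ 0.3044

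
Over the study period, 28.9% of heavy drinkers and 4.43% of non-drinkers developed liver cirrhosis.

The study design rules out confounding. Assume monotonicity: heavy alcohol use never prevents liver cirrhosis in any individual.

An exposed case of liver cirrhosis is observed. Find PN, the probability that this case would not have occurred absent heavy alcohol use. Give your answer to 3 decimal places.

PN ≈ 0.847

p₁ = 0.289, p₀ = 0.0443.
Under exogeneity and monotonicity, PN = (p₁ − p₀) / p₁.
PN = (0.289 − 0.0443) / 0.289 = 0.2447 / 0.289 ≈ 0.8467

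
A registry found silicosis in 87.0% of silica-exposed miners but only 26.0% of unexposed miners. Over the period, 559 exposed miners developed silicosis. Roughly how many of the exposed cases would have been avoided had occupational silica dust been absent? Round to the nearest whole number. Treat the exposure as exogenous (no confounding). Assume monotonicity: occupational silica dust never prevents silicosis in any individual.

about 392 cases

p₁ = 0.87, p₀ = 0.26.
PN = (p₁ − p₀)/p₁ = (0.87 − 0.26) / 0.87 ≈ 0.70115.
Attributable cases ≈ PN × (exposed cases) = 0.70115 × 559 ≈ 391.94.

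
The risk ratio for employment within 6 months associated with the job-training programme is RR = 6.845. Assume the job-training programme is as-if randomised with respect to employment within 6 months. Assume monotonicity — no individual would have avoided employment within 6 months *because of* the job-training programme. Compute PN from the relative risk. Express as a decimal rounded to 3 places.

PN ≈ 0.854

Under exogeneity and monotonicity, PN = (RR − 1) / RR = 1 − 1/RR.
PN = (6.845 − 1) / 6.845 = 5.845 / 6.845 ≈ 0.8539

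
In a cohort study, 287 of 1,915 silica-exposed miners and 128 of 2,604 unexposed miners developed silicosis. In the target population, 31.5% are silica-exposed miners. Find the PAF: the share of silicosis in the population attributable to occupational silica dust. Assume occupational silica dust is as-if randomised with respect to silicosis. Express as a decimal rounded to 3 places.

PAF ≈ 0.392

p₁ = P(outcome | exposed) = 287/1915 = 0.14987
p₀ = P(outcome | unexposed) = 128/2604 = 0.049155
Overall risk P(Y=1) = π·p₁ + (1−π)·p₀ = 0.315×0.14987 + 0.685×0.049155 = 0.08088.
Under exogeneity, PAF = [P(Y=1) − p₀] / P(Y=1).
PAF = (0.08088 − 0.049155) / 0.08088 ≈ 0.3922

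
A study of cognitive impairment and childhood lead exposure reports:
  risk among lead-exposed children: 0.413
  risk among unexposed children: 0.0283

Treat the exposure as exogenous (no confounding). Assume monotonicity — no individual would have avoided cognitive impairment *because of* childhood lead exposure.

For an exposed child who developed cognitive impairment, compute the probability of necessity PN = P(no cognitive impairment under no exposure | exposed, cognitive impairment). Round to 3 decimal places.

Let p₁ = 0.413, p₀ = 0.0283.
Under exogeneity and monotonicity, PN = (p₁ − p₀) / p₁.
PN = (0.413 − 0.0283) / 0.413 = 0.3847 / 0.413 ≈ 0.9315

PN ≈ 0.931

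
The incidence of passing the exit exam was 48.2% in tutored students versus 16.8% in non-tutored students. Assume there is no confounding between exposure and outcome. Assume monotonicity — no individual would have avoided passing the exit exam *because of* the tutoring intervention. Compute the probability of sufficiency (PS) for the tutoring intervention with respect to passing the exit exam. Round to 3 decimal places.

PS ≈ 0.377

p₁ = 0.482, p₀ = 0.168.
Under exogeneity and monotonicity, PS = (p₁ − p₀) / (1 − p₀).
PS = (0.482 − 0.168) / (1 − 0.168) = 0.314 / 0.832 ≈ 0.3774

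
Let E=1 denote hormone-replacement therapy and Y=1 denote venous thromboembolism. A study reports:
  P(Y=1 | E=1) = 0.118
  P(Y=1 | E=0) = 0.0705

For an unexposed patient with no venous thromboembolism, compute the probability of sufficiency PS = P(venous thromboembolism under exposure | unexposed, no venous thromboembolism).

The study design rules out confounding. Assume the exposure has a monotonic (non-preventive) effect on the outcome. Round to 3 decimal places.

PS ≈ 0.051

Let p₁ = 0.118, p₀ = 0.0705.
Under exogeneity and monotonicity, PS = (p₁ − p₀) / (1 − p₀).
PS = (0.118 − 0.0705) / (1 − 0.0705) = 0.0475 / 0.9295 ≈ 0.0511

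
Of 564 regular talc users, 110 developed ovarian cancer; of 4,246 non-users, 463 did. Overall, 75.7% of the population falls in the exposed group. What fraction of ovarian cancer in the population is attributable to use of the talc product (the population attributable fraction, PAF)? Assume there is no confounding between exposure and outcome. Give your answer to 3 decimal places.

PAF ≈ 0.374

p₁ = P(outcome | exposed) = 110/564 = 0.19504
p₀ = P(outcome | unexposed) = 463/4246 = 0.10904
Overall risk P(Y=1) = π·p₁ + (1−π)·p₀ = 0.757×0.19504 + 0.243×0.10904 = 0.17414.
Under exogeneity, PAF = [P(Y=1) − p₀] / P(Y=1).
PAF = (0.17414 − 0.10904) / 0.17414 ≈ 0.3738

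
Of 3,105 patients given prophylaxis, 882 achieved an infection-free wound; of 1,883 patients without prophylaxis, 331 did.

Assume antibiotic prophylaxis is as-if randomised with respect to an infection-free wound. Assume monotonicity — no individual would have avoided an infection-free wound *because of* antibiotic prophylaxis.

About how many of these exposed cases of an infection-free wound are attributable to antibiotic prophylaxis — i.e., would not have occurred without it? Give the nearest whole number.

about 336 cases

p₁ = P(outcome | exposed) = 882/3105 = 0.28406
p₀ = P(outcome | unexposed) = 331/1883 = 0.17578
PN = (p₁ − p₀)/p₁ = (0.28406 − 0.17578) / 0.28406 ≈ 0.38117.
Attributable cases ≈ PN × (exposed cases) = 0.38117 × 882 ≈ 336.19.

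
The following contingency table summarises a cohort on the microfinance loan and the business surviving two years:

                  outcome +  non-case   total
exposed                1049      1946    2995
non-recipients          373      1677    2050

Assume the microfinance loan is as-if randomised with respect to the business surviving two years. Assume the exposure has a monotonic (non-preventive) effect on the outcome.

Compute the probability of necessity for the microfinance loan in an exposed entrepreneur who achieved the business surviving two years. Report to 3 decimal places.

PN ≈ 0.481

p₁ = P(outcome | exposed) = 1049/2995 = 0.35025
p₀ = P(outcome | unexposed) = 373/2050 = 0.18195
Under exogeneity and monotonicity, PN = (p₁ − p₀)/p₁.
PN = (0.35025 − 0.18195) / 0.35025 ≈ 0.4805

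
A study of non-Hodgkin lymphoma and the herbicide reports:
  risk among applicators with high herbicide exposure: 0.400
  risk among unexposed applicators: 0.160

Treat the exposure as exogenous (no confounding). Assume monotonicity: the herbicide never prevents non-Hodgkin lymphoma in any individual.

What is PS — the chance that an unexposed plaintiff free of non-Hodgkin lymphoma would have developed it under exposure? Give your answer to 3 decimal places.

PS ≈ 0.286

Let p₁ = 0.4, p₀ = 0.16.
Under exogeneity and monotonicity, PS = (p₁ − p₀) / (1 − p₀).
PS = (0.4 − 0.16) / (1 − 0.16) = 0.24 / 0.84 ≈ 0.2857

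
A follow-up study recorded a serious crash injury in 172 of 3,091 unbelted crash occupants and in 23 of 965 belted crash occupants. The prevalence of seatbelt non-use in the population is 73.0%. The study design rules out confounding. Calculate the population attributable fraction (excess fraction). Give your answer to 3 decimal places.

PAF ≈ 0.493

p₁ = P(outcome | exposed) = 172/3091 = 0.055645
p₀ = P(outcome | unexposed) = 23/965 = 0.023834
Overall risk P(Y=1) = π·p₁ + (1−π)·p₀ = 0.73×0.055645 + 0.27×0.023834 = 0.047056.
Under exogeneity, PAF = [P(Y=1) − p₀] / P(Y=1).
PAF = (0.047056 − 0.023834) / 0.047056 ≈ 0.4935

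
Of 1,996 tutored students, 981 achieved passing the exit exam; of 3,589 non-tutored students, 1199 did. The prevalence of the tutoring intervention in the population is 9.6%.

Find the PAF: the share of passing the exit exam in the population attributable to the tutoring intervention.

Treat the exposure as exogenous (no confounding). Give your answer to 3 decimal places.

p₁ = P(outcome | exposed) = 981/1996 = 0.49148
p₀ = P(outcome | unexposed) = 1199/3589 = 0.33408
Overall risk P(Y=1) = π·p₁ + (1−π)·p₀ = 0.096×0.49148 + 0.904×0.33408 = 0.34919.
Under exogeneity, PAF = [P(Y=1) − p₀] / P(Y=1).
PAF = (0.34919 − 0.33408) / 0.34919 ≈ 0.0433

PAF ≈ 0.043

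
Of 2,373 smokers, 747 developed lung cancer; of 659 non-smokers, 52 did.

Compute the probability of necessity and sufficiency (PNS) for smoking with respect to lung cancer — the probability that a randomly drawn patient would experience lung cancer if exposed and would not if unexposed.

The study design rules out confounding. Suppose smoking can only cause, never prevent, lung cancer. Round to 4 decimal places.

p₁ = P(outcome | exposed) = 747/2373 = 0.31479
p₀ = P(outcome | unexposed) = 52/659 = 0.078907
Under exogeneity and monotonicity, PNS = p₁ − p₀.
PNS = 0.31479 − 0.078907 = 0.23588

PNS ≈ 0.2359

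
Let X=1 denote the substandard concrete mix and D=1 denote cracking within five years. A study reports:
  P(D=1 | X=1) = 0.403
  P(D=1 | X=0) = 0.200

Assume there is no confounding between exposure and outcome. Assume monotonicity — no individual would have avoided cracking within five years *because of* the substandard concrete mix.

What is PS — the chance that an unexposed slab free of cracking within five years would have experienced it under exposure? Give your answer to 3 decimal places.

PS ≈ 0.254

Let p₁ = 0.403, p₀ = 0.2.
Under exogeneity and monotonicity, PS = (p₁ − p₀) / (1 − p₀).
PS = (0.403 − 0.2) / (1 − 0.2) = 0.203 / 0.8 ≈ 0.2537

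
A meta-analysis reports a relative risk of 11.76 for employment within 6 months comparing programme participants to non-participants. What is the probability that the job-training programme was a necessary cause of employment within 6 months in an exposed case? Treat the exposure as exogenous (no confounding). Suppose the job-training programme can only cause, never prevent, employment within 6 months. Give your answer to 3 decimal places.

Under exogeneity and monotonicity, PN = (RR − 1) / RR = 1 − 1/RR.
PN = (11.76 − 1) / 11.76 = 10.76 / 11.76 ≈ 0.9150

PN ≈ 0.915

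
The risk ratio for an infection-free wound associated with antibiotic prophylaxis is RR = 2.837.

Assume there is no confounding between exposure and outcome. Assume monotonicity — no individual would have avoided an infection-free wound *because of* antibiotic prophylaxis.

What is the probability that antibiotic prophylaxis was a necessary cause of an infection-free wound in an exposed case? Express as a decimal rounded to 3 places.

PN ≈ 0.648

Under exogeneity and monotonicity, PN = (RR − 1) / RR = 1 − 1/RR.
PN = (2.837 − 1) / 2.837 = 1.837 / 2.837 ≈ 0.6475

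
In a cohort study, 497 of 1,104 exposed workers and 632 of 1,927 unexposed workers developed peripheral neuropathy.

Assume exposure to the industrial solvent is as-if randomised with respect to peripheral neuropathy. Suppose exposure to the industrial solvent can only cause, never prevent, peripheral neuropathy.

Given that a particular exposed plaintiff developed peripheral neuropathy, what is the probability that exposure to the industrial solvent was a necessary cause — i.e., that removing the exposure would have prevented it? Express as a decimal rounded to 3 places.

PN ≈ 0.271

p₁ = P(outcome | exposed) = 497/1104 = 0.45018
p₀ = P(outcome | unexposed) = 632/1927 = 0.32797
Under exogeneity and monotonicity, PN = (p₁ − p₀) / p₁.
PN = (0.45018 − 0.32797) / 0.45018 = 0.12221 / 0.45018 ≈ 0.2715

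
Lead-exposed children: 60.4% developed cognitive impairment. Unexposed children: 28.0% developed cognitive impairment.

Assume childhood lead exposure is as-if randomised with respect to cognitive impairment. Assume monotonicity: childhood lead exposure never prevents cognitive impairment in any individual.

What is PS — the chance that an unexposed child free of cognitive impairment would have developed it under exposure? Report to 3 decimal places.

PS ≈ 0.450

p₁ = 0.604, p₀ = 0.28.
Under exogeneity and monotonicity, PS = (p₁ − p₀) / (1 − p₀).
PS = (0.604 − 0.28) / (1 − 0.28) = 0.324 / 0.72 ≈ 0.4500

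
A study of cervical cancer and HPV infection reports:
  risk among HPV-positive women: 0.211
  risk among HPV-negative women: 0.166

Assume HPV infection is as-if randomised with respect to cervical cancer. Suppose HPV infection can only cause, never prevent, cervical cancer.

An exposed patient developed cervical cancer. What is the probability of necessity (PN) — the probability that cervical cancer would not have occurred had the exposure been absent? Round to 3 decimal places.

Let p₁ = 0.211, p₀ = 0.166.
Under exogeneity and monotonicity, PN = (p₁ − p₀) / p₁.
PN = (0.211 − 0.166) / 0.211 = 0.045 / 0.211 ≈ 0.2133

PN ≈ 0.213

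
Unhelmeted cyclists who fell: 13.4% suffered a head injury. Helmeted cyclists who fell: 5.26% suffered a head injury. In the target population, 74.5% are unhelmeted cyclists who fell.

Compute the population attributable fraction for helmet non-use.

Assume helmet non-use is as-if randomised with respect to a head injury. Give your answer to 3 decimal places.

p₁ = 0.134, p₀ = 0.0526.
Overall risk P(Y=1) = π·p₁ + (1−π)·p₀ = 0.745×0.134 + 0.255×0.0526 = 0.11324.
Under exogeneity, PAF = [P(Y=1) − p₀] / P(Y=1).
PAF = (0.11324 − 0.0526) / 0.11324 ≈ 0.5355

PAF ≈ 0.536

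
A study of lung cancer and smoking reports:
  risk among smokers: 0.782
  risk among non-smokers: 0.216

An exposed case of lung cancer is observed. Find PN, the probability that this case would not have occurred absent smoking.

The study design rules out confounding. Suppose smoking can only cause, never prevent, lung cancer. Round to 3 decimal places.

PN ≈ 0.724

Let p₁ = 0.782, p₀ = 0.216.
Under exogeneity and monotonicity, PN = (p₁ − p₀) / p₁.
PN = (0.782 − 0.216) / 0.782 = 0.566 / 0.782 ≈ 0.7238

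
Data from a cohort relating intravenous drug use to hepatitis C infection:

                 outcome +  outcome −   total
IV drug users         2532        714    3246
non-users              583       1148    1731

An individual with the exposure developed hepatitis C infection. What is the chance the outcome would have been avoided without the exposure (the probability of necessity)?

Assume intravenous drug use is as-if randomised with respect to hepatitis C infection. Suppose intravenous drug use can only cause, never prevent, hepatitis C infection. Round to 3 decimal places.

PN ≈ 0.568

p₁ = P(outcome | exposed) = 2532/3246 = 0.78004
p₀ = P(outcome | unexposed) = 583/1731 = 0.3368
Under exogeneity and monotonicity, PN = (p₁ − p₀) / p₁.
PN = (0.78004 − 0.3368) / 0.78004 = 0.44324 / 0.78004 ≈ 0.5682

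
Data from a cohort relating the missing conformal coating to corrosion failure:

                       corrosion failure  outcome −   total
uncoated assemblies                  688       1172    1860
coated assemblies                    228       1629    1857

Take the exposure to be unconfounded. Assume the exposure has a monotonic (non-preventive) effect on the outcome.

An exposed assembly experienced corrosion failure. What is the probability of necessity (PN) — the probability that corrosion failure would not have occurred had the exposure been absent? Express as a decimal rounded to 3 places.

p₁ = P(outcome | exposed) = 688/1860 = 0.36989
p₀ = P(outcome | unexposed) = 228/1857 = 0.12278
Under exogeneity and monotonicity, PN = (p₁ − p₀) / p₁.
PN = (0.36989 − 0.12278) / 0.36989 = 0.24711 / 0.36989 ≈ 0.6681

PN ≈ 0.668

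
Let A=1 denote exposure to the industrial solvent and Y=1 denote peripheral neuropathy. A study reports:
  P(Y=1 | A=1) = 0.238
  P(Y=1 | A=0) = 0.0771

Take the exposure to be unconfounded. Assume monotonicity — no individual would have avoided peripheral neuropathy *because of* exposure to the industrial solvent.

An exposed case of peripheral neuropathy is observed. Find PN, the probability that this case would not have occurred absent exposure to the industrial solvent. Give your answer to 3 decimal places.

Let p₁ = 0.238, p₀ = 0.0771.
Under exogeneity and monotonicity, PN = (p₁ − p₀) / p₁.
PN = (0.238 − 0.0771) / 0.238 = 0.1609 / 0.238 ≈ 0.6761

PN ≈ 0.676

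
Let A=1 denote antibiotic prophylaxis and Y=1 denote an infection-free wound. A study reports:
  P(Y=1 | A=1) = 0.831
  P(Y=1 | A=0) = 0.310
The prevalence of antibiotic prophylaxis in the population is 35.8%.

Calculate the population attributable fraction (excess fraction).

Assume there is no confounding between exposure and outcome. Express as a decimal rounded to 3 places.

Let p₁ = 0.831, p₀ = 0.31.
Overall risk P(Y=1) = π·p₁ + (1−π)·p₀ = 0.358×0.831 + 0.642×0.31 = 0.49652.
Under exogeneity, PAF = [P(Y=1) − p₀] / P(Y=1).
PAF = (0.49652 − 0.31) / 0.49652 ≈ 0.3757

PAF ≈ 0.376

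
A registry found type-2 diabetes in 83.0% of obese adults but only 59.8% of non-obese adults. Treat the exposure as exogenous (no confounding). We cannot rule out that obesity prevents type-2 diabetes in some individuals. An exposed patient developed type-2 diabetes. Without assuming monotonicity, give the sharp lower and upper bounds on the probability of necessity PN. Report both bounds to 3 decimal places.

0.280 ≤ PN ≤ 0.484

p₁ = 0.83, p₀ = 0.598.
Under exogeneity alone the bounds on PN are max{0,(p₁−p₀)/p₁} ≤ PN ≤ min{1,(1−p₀)/p₁}.
  lower = (p₁ − p₀)/p₁ = 0.232 / 0.83 ≈ 0.2795
  upper = min{1, (1 − p₀)/p₁} = 0.402 / 0.83 ≈ 0.4843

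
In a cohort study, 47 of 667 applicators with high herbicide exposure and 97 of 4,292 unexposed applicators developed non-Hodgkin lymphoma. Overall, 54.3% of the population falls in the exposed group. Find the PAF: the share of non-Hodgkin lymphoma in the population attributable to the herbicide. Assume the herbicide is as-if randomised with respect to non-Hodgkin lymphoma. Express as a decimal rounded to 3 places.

p₁ = P(outcome | exposed) = 47/667 = 0.070465
p₀ = P(outcome | unexposed) = 97/4292 = 0.0226
Overall risk P(Y=1) = π·p₁ + (1−π)·p₀ = 0.543×0.070465 + 0.457×0.0226 = 0.048591.
Under exogeneity, PAF = [P(Y=1) − p₀] / P(Y=1).
PAF = (0.048591 − 0.0226) / 0.048591 ≈ 0.5349

PAF ≈ 0.535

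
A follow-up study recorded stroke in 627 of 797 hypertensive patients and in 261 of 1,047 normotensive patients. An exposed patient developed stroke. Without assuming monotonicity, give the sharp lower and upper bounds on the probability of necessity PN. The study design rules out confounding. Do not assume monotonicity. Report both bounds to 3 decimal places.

p₁ = P(outcome | exposed) = 627/797 = 0.7867
p₀ = P(outcome | unexposed) = 261/1047 = 0.24928
Under exogeneity alone the bounds on PN are max{0,(p₁−p₀)/p₁} ≤ PN ≤ min{1,(1−p₀)/p₁}.
  lower = (p₁ − p₀)/p₁ = 0.53742 / 0.7867 ≈ 0.6831
  upper = min{1, (1 − p₀)/p₁} = 0.75072 / 0.7867 ≈ 0.9543

0.683 ≤ PN ≤ 0.954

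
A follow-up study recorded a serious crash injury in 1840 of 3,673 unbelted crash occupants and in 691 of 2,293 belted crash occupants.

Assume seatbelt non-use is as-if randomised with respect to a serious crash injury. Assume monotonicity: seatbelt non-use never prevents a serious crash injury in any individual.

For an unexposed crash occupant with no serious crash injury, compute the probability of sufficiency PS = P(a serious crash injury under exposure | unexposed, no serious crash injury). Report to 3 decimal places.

p₁ = P(outcome | exposed) = 1840/3673 = 0.50095
p₀ = P(outcome | unexposed) = 691/2293 = 0.30135
Under exogeneity and monotonicity, PS = (p₁ − p₀) / (1 − p₀).
PS = (0.50095 − 0.30135) / (1 − 0.30135) = 0.1996 / 0.69865 ≈ 0.2857

PS ≈ 0.286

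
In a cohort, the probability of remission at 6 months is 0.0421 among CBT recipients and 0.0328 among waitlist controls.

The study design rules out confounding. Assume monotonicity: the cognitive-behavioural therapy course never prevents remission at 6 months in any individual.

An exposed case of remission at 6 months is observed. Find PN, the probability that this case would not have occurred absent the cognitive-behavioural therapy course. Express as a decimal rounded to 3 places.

PN ≈ 0.221

Let p₁ = 0.0421, p₀ = 0.0328.
Under exogeneity and monotonicity, PN = (p₁ − p₀) / p₁.
PN = (0.0421 − 0.0328) / 0.0421 = 0.0093 / 0.0421 ≈ 0.2209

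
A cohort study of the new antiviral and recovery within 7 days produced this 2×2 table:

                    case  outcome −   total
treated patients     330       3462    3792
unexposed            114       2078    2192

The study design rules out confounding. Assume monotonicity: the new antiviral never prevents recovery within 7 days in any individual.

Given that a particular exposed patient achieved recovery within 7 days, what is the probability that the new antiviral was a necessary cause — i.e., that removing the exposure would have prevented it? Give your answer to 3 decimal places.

p₁ = P(outcome | exposed) = 330/3792 = 0.087025
p₀ = P(outcome | unexposed) = 114/2192 = 0.052007
Under exogeneity and monotonicity, PN = (p₁ − p₀)/p₁.
PN = (0.087025 − 0.052007) / 0.087025 ≈ 0.4024

PN ≈ 0.402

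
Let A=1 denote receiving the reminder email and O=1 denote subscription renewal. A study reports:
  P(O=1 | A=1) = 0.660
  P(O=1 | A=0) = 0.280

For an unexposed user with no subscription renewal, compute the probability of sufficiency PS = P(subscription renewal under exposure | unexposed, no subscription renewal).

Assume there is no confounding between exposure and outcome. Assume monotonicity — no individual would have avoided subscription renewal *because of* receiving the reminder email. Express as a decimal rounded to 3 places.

PS ≈ 0.528

Let p₁ = 0.66, p₀ = 0.28.
Under exogeneity and monotonicity, PS = (p₁ − p₀) / (1 − p₀).
PS = (0.66 − 0.28) / (1 − 0.28) = 0.38 / 0.72 ≈ 0.5278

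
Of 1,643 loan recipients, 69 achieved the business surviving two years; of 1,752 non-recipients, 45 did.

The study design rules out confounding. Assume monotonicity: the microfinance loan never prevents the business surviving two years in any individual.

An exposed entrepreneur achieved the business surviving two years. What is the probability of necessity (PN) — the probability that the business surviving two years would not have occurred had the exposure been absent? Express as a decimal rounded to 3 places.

p₁ = P(outcome | exposed) = 69/1643 = 0.041996
p₀ = P(outcome | unexposed) = 45/1752 = 0.025685
Under exogeneity and monotonicity, PN = (p₁ − p₀) / p₁.
PN = (0.041996 − 0.025685) / 0.041996 = 0.016311 / 0.041996 ≈ 0.3884

PN ≈ 0.388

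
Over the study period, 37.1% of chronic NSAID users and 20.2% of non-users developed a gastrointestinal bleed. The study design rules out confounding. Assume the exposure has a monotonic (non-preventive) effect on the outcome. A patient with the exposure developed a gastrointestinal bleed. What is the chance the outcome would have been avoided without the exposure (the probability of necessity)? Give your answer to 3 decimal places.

PN ≈ 0.456

p₁ = 0.371, p₀ = 0.202.
Under exogeneity and monotonicity, PN = (p₁ − p₀) / p₁.
PN = (0.371 − 0.202) / 0.371 = 0.169 / 0.371 ≈ 0.4555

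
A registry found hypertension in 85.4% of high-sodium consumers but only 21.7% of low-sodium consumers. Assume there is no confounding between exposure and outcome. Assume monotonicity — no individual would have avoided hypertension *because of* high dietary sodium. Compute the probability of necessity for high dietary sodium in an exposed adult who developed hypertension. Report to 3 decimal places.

PN ≈ 0.746

p₁ = 0.854, p₀ = 0.217.
Under exogeneity and monotonicity, PN = (p₁ − p₀) / p₁.
PN = (0.854 − 0.217) / 0.854 = 0.637 / 0.854 ≈ 0.7459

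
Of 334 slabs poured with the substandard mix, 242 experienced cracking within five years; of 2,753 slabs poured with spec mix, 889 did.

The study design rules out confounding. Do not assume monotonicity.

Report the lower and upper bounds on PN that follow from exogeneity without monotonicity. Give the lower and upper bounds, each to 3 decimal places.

p₁ = P(outcome | exposed) = 242/334 = 0.72455
p₀ = P(outcome | unexposed) = 889/2753 = 0.32292
Under exogeneity alone the bounds on PN are max{0,(p₁−p₀)/p₁} ≤ PN ≤ min{1,(1−p₀)/p₁}.
  lower = (p₁ − p₀)/p₁ = 0.40163 / 0.72455 ≈ 0.5543
  upper = min{1, (1 − p₀)/p₁} = 0.67708 / 0.72455 ≈ 0.9345

0.554 ≤ PN ≤ 0.934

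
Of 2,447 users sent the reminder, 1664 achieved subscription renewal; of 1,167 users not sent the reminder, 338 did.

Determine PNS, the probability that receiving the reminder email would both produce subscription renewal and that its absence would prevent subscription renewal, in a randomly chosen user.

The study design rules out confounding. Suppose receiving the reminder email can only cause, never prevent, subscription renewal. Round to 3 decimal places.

PNS ≈ 0.390

p₁ = P(outcome | exposed) = 1664/2447 = 0.68002
p₀ = P(outcome | unexposed) = 338/1167 = 0.28963
Under exogeneity and monotonicity, PNS = p₁ − p₀.
PNS = 0.68002 − 0.28963 = 0.39038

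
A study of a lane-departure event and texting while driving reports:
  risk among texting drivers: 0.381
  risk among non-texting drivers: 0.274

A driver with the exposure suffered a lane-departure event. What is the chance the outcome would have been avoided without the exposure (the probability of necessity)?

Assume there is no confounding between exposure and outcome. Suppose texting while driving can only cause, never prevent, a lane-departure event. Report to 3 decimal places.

Let p₁ = 0.381, p₀ = 0.274.
Under exogeneity and monotonicity, PN = (p₁ − p₀) / p₁.
PN = (0.381 − 0.274) / 0.381 = 0.107 / 0.381 ≈ 0.2808

PN ≈ 0.281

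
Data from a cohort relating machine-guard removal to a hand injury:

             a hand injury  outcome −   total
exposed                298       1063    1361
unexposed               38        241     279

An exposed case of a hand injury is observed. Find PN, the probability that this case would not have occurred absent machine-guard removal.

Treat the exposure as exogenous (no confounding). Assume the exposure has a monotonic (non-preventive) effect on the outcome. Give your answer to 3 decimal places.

p₁ = P(outcome | exposed) = 298/1361 = 0.21896
p₀ = P(outcome | unexposed) = 38/279 = 0.1362
Under exogeneity and monotonicity, PN = (p₁ − p₀) / p₁.
PN = (0.21896 − 0.1362) / 0.21896 = 0.082756 / 0.21896 ≈ 0.3780

PN ≈ 0.378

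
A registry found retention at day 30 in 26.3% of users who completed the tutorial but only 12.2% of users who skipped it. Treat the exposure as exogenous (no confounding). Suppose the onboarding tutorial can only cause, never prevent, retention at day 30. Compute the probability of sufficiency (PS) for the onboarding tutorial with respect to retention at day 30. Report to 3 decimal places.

PS ≈ 0.161

p₁ = 0.263, p₀ = 0.122.
Under exogeneity and monotonicity, PS = (p₁ − p₀) / (1 − p₀).
PS = (0.263 − 0.122) / (1 − 0.122) = 0.141 / 0.878 ≈ 0.1606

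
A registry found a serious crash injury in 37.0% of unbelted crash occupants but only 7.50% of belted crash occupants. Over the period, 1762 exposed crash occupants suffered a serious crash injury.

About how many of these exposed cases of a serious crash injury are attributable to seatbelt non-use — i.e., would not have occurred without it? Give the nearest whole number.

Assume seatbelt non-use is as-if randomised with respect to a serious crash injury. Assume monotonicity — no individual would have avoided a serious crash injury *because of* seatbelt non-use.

about 1405 cases

p₁ = 0.37, p₀ = 0.075.
PN = (p₁ − p₀)/p₁ = (0.37 − 0.075) / 0.37 ≈ 0.79730.
Attributable cases ≈ PN × (exposed cases) = 0.79730 × 1762 ≈ 1404.84.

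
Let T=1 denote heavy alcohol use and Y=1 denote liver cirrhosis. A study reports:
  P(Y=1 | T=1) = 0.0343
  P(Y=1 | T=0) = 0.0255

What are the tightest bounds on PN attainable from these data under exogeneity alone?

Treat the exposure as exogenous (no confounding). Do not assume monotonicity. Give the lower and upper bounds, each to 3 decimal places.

Let p₁ = 0.0343, p₀ = 0.0255.
Under exogeneity alone the bounds on PN are max{0,(p₁−p₀)/p₁} ≤ PN ≤ min{1,(1−p₀)/p₁}.
  lower = (p₁ − p₀)/p₁ = 0.0088 / 0.0343 ≈ 0.2566
  upper = min{1, (1 − p₀)/p₁} = 0.9745 / 0.0343 ≈ 28.4111 → capped at 1

0.257 ≤ PN ≤ 1.000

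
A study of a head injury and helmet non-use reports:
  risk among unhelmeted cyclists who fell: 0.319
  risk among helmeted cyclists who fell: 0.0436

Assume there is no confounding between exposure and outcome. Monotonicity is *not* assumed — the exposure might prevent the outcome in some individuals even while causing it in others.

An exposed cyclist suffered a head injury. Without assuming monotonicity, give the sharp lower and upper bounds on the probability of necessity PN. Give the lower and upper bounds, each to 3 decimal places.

0.863 ≤ PN ≤ 1.000

Let p₁ = 0.319, p₀ = 0.0436.
Under exogeneity alone the bounds on PN are max{0,(p₁−p₀)/p₁} ≤ PN ≤ min{1,(1−p₀)/p₁}.
  lower = (p₁ − p₀)/p₁ = 0.2754 / 0.319 ≈ 0.8633
  upper = min{1, (1 − p₀)/p₁} = 0.9564 / 0.319 ≈ 2.9981 → capped at 1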